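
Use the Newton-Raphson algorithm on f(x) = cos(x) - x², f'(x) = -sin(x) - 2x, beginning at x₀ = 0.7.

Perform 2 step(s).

f(x) = cos(x) - x²
f'(x) = -sin(x) - 2x
x₀ = 0.7

Newton-Raphson formula: x_{n+1} = x_n - f(x_n)/f'(x_n)

Iteration 1:
  f(0.700000) = 0.274842
  f'(0.700000) = -2.044218
  x_1 = 0.700000 - 0.274842/(-2.044218) = 0.834449
Iteration 2:
  f(0.834449) = -0.024718
  f'(0.834449) = -2.409823
  x_2 = 0.834449 - (-0.024718)/(-2.409823) = 0.824191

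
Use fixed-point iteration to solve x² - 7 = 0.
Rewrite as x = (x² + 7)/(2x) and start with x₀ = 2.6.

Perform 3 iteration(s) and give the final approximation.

Equation: x² - 7 = 0
Fixed-point form: x = (x² + 7)/(2x)
x₀ = 2.6

x_1 = g(2.600000) = 2.646154
x_2 = g(2.646154) = 2.645751
x_3 = g(2.645751) = 2.645751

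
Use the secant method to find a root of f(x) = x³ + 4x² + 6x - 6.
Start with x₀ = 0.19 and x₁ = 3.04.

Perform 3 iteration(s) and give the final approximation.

f(x) = x³ + 4x² + 6x - 6
x₀ = 0.19, x₁ = 3.04

Secant formula: x_{n+1} = x_n - f(x_n)(x_n - x_{n-1})/(f(x_n) - f(x_{n-1}))

Iteration 1:
  f(0.190000) = -4.708741
  f(3.040000) = 77.300864
  x_2 = 3.040000 - 77.300864×(3.040000 - 0.190000)/(77.300864 - (-4.708741))
       = 0.353638
Iteration 2:
  f(3.040000) = 77.300864
  f(0.353638) = -3.333704
  x_3 = 0.353638 - (-3.333704)×(0.353638 - 3.040000)/(-3.333704 - 77.300864)
       = 0.464702
Iteration 3:
  f(0.353638) = -3.333704
  f(0.464702) = -2.247650
  x_4 = 0.464702 - (-2.247650)×(0.464702 - 0.353638)/(-2.247650 - (-3.333704))
       = 0.694553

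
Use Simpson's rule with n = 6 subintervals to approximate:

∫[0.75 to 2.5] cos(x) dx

f(x) = cos(x)
a = 0.75, b = 2.5, n = 6
h = (b - a)/n = 0.291667

Simpson's rule: (h/3)[f(x₀) + 4f(x₁) + 2f(x₂) + ... + f(xₙ)]

x_0 = 0.7500, f(x_0) = 0.731689, coefficient = 1
x_1 = 1.0417, f(x_1) = 0.504782, coefficient = 4
x_2 = 1.3333, f(x_2) = 0.235238, coefficient = 2
x_3 = 1.6250, f(x_3) = -0.054177, coefficient = 4
x_4 = 1.9167, f(x_4) = -0.339016, coefficient = 2
x_5 = 2.2083, f(x_5) = -0.595218, coefficient = 4
x_6 = 2.5000, f(x_6) = -0.801144, coefficient = 1

I ≈ (0.291667/3) × -0.855463 = -0.083170
Exact value: -0.083167
Error: 0.000003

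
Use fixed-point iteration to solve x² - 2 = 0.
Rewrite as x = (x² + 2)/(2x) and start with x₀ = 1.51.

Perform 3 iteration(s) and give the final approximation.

Equation: x² - 2 = 0
Fixed-point form: x = (x² + 2)/(2x)
x₀ = 1.51

x_1 = g(1.510000) = 1.417252
x_2 = g(1.417252) = 1.414217
x_3 = g(1.414217) = 1.414214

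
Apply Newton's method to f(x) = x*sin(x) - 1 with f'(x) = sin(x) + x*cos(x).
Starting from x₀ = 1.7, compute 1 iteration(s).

f(x) = x*sin(x) - 1
f'(x) = sin(x) + x*cos(x)
x₀ = 1.7

Newton-Raphson formula: x_{n+1} = x_n - f(x_n)/f'(x_n)

Iteration 1:
  f(1.700000) = 0.685830
  f'(1.700000) = 0.772629
  x_1 = 1.700000 - 0.685830/0.772629 = 0.812342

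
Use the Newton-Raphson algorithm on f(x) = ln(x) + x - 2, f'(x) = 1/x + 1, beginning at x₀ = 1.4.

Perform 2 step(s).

f(x) = ln(x) + x - 2
f'(x) = 1/x + 1
x₀ = 1.4

Newton-Raphson formula: x_{n+1} = x_n - f(x_n)/f'(x_n)

Iteration 1:
  f(1.400000) = -0.263528
  f'(1.400000) = 1.714286
  x_1 = 1.400000 - (-0.263528)/1.714286 = 1.553725
Iteration 2:
  f(1.553725) = -0.005621
  f'(1.553725) = 1.643615
  x_2 = 1.553725 - (-0.005621)/1.643615 = 1.557144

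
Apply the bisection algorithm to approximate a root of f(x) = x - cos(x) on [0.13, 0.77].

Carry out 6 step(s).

f(x) = x - cos(x)
Initial interval: [0.13, 0.77]

Iteration 1:
  c_1 = (0.130000 + 0.770000)/2 = 0.450000
  f(c_1) = f(0.450000) = -0.450447
  f(a) × f(c) ≥ 0, new interval: [0.450000, 0.770000]
Iteration 2:
  c_2 = (0.450000 + 0.770000)/2 = 0.610000
  f(c_2) = f(0.610000) = -0.209648
  f(a) × f(c) ≥ 0, new interval: [0.610000, 0.770000]
Iteration 3:
  c_3 = (0.610000 + 0.770000)/2 = 0.690000
  f(c_3) = f(0.690000) = -0.081246
  f(a) × f(c) ≥ 0, new interval: [0.690000, 0.770000]
Iteration 4:
  c_4 = (0.690000 + 0.770000)/2 = 0.730000
  f(c_4) = f(0.730000) = -0.015174
  f(a) × f(c) ≥ 0, new interval: [0.730000, 0.770000]
Iteration 5:
  c_5 = (0.730000 + 0.770000)/2 = 0.750000
  f(c_5) = f(0.750000) = 0.018311
  f(a) × f(c) < 0, new interval: [0.730000, 0.750000]
Iteration 6:
  c_6 = (0.730000 + 0.750000)/2 = 0.740000
  f(c_6) = f(0.740000) = 0.001531
  f(a) × f(c) < 0, new interval: [0.730000, 0.740000]

After 6 iteration(s), the approximation is c_6 = 0.740000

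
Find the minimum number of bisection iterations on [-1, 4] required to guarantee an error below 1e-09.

We need (b-a)/2^n ≤ 1e-09
(4 - (-1))/2^n ≤ 1e-09
5/2^n ≤ 1e-09
2^n ≥ 5000000000
n ≥ log₂(5000000000) = 32.22
n ≥ 33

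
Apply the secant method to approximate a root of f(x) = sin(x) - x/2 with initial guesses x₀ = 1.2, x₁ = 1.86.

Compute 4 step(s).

f(x) = sin(x) - x/2
x₀ = 1.2, x₁ = 1.86

Secant formula: x_{n+1} = x_n - f(x_n)(x_n - x_{n-1})/(f(x_n) - f(x_{n-1}))

Iteration 1:
  f(1.200000) = 0.332039
  f(1.860000) = 0.028471
  x_2 = 1.860000 - 0.028471×(1.860000 - 1.200000)/(0.028471 - 0.332039)
       = 1.921901
Iteration 2:
  f(1.860000) = 0.028471
  f(1.921901) = -0.021957
  x_3 = 1.921901 - (-0.021957)×(1.921901 - 1.860000)/(-0.021957 - 0.028471)
       = 1.894949
Iteration 3:
  f(1.921901) = -0.021957
  f(1.894949) = 0.000447
  x_4 = 1.894949 - 0.000447×(1.894949 - 1.921901)/(0.000447 - (-0.021957))
       = 1.895486
Iteration 4:
  f(1.894949) = 0.000447
  f(1.895486) = 0.000007
  x_5 = 1.895486 - 0.000007×(1.895486 - 1.894949)/(0.000007 - 0.000447)
       = 1.895494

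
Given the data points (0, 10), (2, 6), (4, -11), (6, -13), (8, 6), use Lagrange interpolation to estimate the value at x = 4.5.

Lagrange interpolation formula:
P(x) = Σ yᵢ × Lᵢ(x)
where Lᵢ(x) = Π_{j≠i} (x - xⱼ)/(xᵢ - xⱼ)

L_0(4.5) = (4.5 - 2)/(0 - 2) × (4.5 - 4)/(0 - 4) × (4.5 - 6)/(0 - 6) × (4.5 - 8)/(0 - 8) = 0.017090
L_1(4.5) = (4.5 - 0)/(2 - 0) × (4.5 - 4)/(2 - 4) × (4.5 - 6)/(2 - 6) × (4.5 - 8)/(2 - 8) = -0.123047
L_2(4.5) = (4.5 - 0)/(4 - 0) × (4.5 - 2)/(4 - 2) × (4.5 - 6)/(4 - 6) × (4.5 - 8)/(4 - 8) = 0.922852
L_3(4.5) = (4.5 - 0)/(6 - 0) × (4.5 - 2)/(6 - 2) × (4.5 - 4)/(6 - 4) × (4.5 - 8)/(6 - 8) = 0.205078
L_4(4.5) = (4.5 - 0)/(8 - 0) × (4.5 - 2)/(8 - 2) × (4.5 - 4)/(8 - 4) × (4.5 - 6)/(8 - 6) = -0.021973

P(4.5) = 10×L_0(4.5) + 6×L_1(4.5) + (-11)×L_2(4.5) + (-13)×L_3(4.5) + 6×L_4(4.5)
P(4.5) = -13.516602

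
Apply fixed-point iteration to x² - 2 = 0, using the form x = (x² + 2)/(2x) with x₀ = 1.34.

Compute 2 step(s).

Equation: x² - 2 = 0
Fixed-point form: x = (x² + 2)/(2x)
x₀ = 1.34

x_1 = g(1.340000) = 1.416269
x_2 = g(1.416269) = 1.414215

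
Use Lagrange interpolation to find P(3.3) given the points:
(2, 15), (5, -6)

Lagrange interpolation formula:
P(x) = Σ yᵢ × Lᵢ(x)
where Lᵢ(x) = Π_{j≠i} (x - xⱼ)/(xᵢ - xⱼ)

L_0(3.3) = (3.3 - 5)/(2 - 5) = 0.566667
L_1(3.3) = (3.3 - 2)/(5 - 2) = 0.433333

P(3.3) = 15×L_0(3.3) + (-6)×L_1(3.3)
P(3.3) = 5.900000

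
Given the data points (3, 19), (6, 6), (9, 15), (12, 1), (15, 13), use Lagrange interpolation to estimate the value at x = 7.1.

Lagrange interpolation formula:
P(x) = Σ yᵢ × Lᵢ(x)
where Lᵢ(x) = Π_{j≠i} (x - xⱼ)/(xᵢ - xⱼ)

L_0(7.1) = (7.1 - 6)/(3 - 6) × (7.1 - 9)/(3 - 9) × (7.1 - 12)/(3 - 12) × (7.1 - 15)/(3 - 15) = -0.041617
L_1(7.1) = (7.1 - 3)/(6 - 3) × (7.1 - 9)/(6 - 9) × (7.1 - 12)/(6 - 12) × (7.1 - 15)/(6 - 15) = 0.620475
L_2(7.1) = (7.1 - 3)/(9 - 3) × (7.1 - 6)/(9 - 6) × (7.1 - 12)/(9 - 12) × (7.1 - 15)/(9 - 15) = 0.538834
L_3(7.1) = (7.1 - 3)/(12 - 3) × (7.1 - 6)/(12 - 6) × (7.1 - 9)/(12 - 9) × (7.1 - 15)/(12 - 15) = -0.139290
L_4(7.1) = (7.1 - 3)/(15 - 3) × (7.1 - 6)/(15 - 6) × (7.1 - 9)/(15 - 9) × (7.1 - 12)/(15 - 12) = 0.021599

P(7.1) = 19×L_0(7.1) + 6×L_1(7.1) + 15×L_2(7.1) + 1×L_3(7.1) + 13×L_4(7.1)
P(7.1) = 11.156122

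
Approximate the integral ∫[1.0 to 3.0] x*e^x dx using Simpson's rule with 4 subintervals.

f(x) = x*e^x
a = 1.0, b = 3.0, n = 4
h = (b - a)/n = 0.500000

Simpson's rule: (h/3)[f(x₀) + 4f(x₁) + 2f(x₂) + ... + f(xₙ)]

x_0 = 1.0000, f(x_0) = 2.718282, coefficient = 1
x_1 = 1.5000, f(x_1) = 6.722534, coefficient = 4
x_2 = 2.0000, f(x_2) = 14.778112, coefficient = 2
x_3 = 2.5000, f(x_3) = 30.456235, coefficient = 4
x_4 = 3.0000, f(x_4) = 60.256611, coefficient = 1

I ≈ (0.500000/3) × 241.246191 = 40.207699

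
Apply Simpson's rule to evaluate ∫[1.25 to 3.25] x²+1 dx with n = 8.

f(x) = x²+1
a = 1.25, b = 3.25, n = 8
h = (b - a)/n = 0.250000

Simpson's rule: (h/3)[f(x₀) + 4f(x₁) + 2f(x₂) + ... + f(xₙ)]

x_0 = 1.2500, f(x_0) = 2.562500, coefficient = 1
x_1 = 1.5000, f(x_1) = 3.250000, coefficient = 4
x_2 = 1.7500, f(x_2) = 4.062500, coefficient = 2
x_3 = 2.0000, f(x_3) = 5.000000, coefficient = 4
x_4 = 2.2500, f(x_4) = 6.062500, coefficient = 2
x_5 = 2.5000, f(x_5) = 7.250000, coefficient = 4
x_6 = 2.7500, f(x_6) = 8.562500, coefficient = 2
x_7 = 3.0000, f(x_7) = 10.000000, coefficient = 4
x_8 = 3.2500, f(x_8) = 11.562500, coefficient = 1

I ≈ (0.250000/3) × 153.500000 = 12.791667
Exact value: 12.791667
Error: 0.000000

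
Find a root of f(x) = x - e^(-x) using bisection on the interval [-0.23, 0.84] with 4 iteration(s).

f(x) = x - e^(-x)
Initial interval: [-0.23, 0.84]

Iteration 1:
  c_1 = (-0.230000 + 0.840000)/2 = 0.305000
  f(c_1) = f(0.305000) = -0.432123
  f(a) × f(c) ≥ 0, new interval: [0.305000, 0.840000]
Iteration 2:
  c_2 = (0.305000 + 0.840000)/2 = 0.572500
  f(c_2) = f(0.572500) = 0.008387
  f(a) × f(c) < 0, new interval: [0.305000, 0.572500]
Iteration 3:
  c_3 = (0.305000 + 0.572500)/2 = 0.438750
  f(c_3) = f(0.438750) = -0.206092
  f(a) × f(c) ≥ 0, new interval: [0.438750, 0.572500]
Iteration 4:
  c_4 = (0.438750 + 0.572500)/2 = 0.505625
  f(c_4) = f(0.505625) = -0.097504
  f(a) × f(c) ≥ 0, new interval: [0.505625, 0.572500]

After 4 iteration(s), the approximation is c_4 = 0.505625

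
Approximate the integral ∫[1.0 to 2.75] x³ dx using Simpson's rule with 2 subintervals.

f(x) = x³
a = 1.0, b = 2.75, n = 2
h = (b - a)/n = 0.875000

Simpson's rule: (h/3)[f(x₀) + 4f(x₁) + 2f(x₂) + ... + f(xₙ)]

x_0 = 1.0000, f(x_0) = 1.000000, coefficient = 1
x_1 = 1.8750, f(x_1) = 6.591797, coefficient = 4
x_2 = 2.7500, f(x_2) = 20.796875, coefficient = 1

I ≈ (0.875000/3) × 48.164062 = 14.047852
Exact value: 14.047852
Error: 0.000000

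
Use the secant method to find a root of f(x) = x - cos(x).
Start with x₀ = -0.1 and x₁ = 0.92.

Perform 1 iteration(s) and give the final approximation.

f(x) = x - cos(x)
x₀ = -0.1, x₁ = 0.92

Secant formula: x_{n+1} = x_n - f(x_n)(x_n - x_{n-1})/(f(x_n) - f(x_{n-1}))

Iteration 1:
  f(-0.100000) = -1.095004
  f(0.920000) = 0.314180
  x_2 = 0.920000 - 0.314180×(0.920000 - (-0.100000))/(0.314180 - (-1.095004))
       = 0.692589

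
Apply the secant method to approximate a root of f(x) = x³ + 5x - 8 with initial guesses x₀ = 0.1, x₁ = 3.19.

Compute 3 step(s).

f(x) = x³ + 5x - 8
x₀ = 0.1, x₁ = 3.19

Secant formula: x_{n+1} = x_n - f(x_n)(x_n - x_{n-1})/(f(x_n) - f(x_{n-1}))

Iteration 1:
  f(0.100000) = -7.499000
  f(3.190000) = 40.411759
  x_2 = 3.190000 - 40.411759×(3.190000 - 0.100000)/(40.411759 - (-7.499000))
       = 0.583647
Iteration 2:
  f(3.190000) = 40.411759
  f(0.583647) = -4.882947
  x_3 = 0.583647 - (-4.882947)×(0.583647 - 3.190000)/(-4.882947 - 40.411759)
       = 0.864622
Iteration 3:
  f(0.583647) = -4.882947
  f(0.864622) = -3.030521
  x_4 = 0.864622 - (-3.030521)×(0.864622 - 0.583647)/(-3.030521 - (-4.882947))
       = 1.324290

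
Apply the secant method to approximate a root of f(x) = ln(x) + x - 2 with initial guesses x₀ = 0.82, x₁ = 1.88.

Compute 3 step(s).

f(x) = ln(x) + x - 2
x₀ = 0.82, x₁ = 1.88

Secant formula: x_{n+1} = x_n - f(x_n)(x_n - x_{n-1})/(f(x_n) - f(x_{n-1}))

Iteration 1:
  f(0.820000) = -1.378451
  f(1.880000) = 0.511272
  x_2 = 1.880000 - 0.511272×(1.880000 - 0.820000)/(0.511272 - (-1.378451))
       = 1.593213
Iteration 2:
  f(1.880000) = 0.511272
  f(1.593213) = 0.058966
  x_3 = 1.593213 - 0.058966×(1.593213 - 1.880000)/(0.058966 - 0.511272)
       = 1.555825
Iteration 3:
  f(1.593213) = 0.058966
  f(1.555825) = -0.002168
  x_4 = 1.555825 - (-0.002168)×(1.555825 - 1.593213)/(-0.002168 - 0.058966)
       = 1.557152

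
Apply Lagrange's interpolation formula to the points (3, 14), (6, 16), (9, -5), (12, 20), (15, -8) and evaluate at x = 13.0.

Lagrange interpolation formula:
P(x) = Σ yᵢ × Lᵢ(x)
where Lᵢ(x) = Π_{j≠i} (x - xⱼ)/(xᵢ - xⱼ)

L_0(13.0) = (13.0 - 6)/(3 - 6) × (13.0 - 9)/(3 - 9) × (13.0 - 12)/(3 - 12) × (13.0 - 15)/(3 - 15) = -0.028807
L_1(13.0) = (13.0 - 3)/(6 - 3) × (13.0 - 9)/(6 - 9) × (13.0 - 12)/(6 - 12) × (13.0 - 15)/(6 - 15) = 0.164609
L_2(13.0) = (13.0 - 3)/(9 - 3) × (13.0 - 6)/(9 - 6) × (13.0 - 12)/(9 - 12) × (13.0 - 15)/(9 - 15) = -0.432099
L_3(13.0) = (13.0 - 3)/(12 - 3) × (13.0 - 6)/(12 - 6) × (13.0 - 9)/(12 - 9) × (13.0 - 15)/(12 - 15) = 1.152263
L_4(13.0) = (13.0 - 3)/(15 - 3) × (13.0 - 6)/(15 - 6) × (13.0 - 9)/(15 - 9) × (13.0 - 12)/(15 - 12) = 0.144033

P(13.0) = 14×L_0(13.0) + 16×L_1(13.0) + (-5)×L_2(13.0) + 20×L_3(13.0) + (-8)×L_4(13.0)
P(13.0) = 26.283951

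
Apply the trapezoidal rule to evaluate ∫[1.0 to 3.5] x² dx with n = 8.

f(x) = x²
a = 1.0, b = 3.5, n = 8
h = (b - a)/n = 0.312500

Trapezoidal rule: (h/2)[f(x₀) + 2f(x₁) + 2f(x₂) + ... + f(xₙ)]

x_0 = 1.0000, f(x_0) = 1.000000, coefficient = 1
x_1 = 1.3125, f(x_1) = 1.722656, coefficient = 2
x_2 = 1.6250, f(x_2) = 2.640625, coefficient = 2
x_3 = 1.9375, f(x_3) = 3.753906, coefficient = 2
x_4 = 2.2500, f(x_4) = 5.062500, coefficient = 2
x_5 = 2.5625, f(x_5) = 6.566406, coefficient = 2
x_6 = 2.8750, f(x_6) = 8.265625, coefficient = 2
x_7 = 3.1875, f(x_7) = 10.160156, coefficient = 2
x_8 = 3.5000, f(x_8) = 12.250000, coefficient = 1

I ≈ (0.312500/2) × 89.593750 = 13.999023
Exact value: 13.958333
Error: 0.040690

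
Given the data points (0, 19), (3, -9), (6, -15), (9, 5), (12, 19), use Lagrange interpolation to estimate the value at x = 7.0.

Lagrange interpolation formula:
P(x) = Σ yᵢ × Lᵢ(x)
where Lᵢ(x) = Π_{j≠i} (x - xⱼ)/(xᵢ - xⱼ)

L_0(7.0) = (7.0 - 3)/(0 - 3) × (7.0 - 6)/(0 - 6) × (7.0 - 9)/(0 - 9) × (7.0 - 12)/(0 - 12) = 0.020576
L_1(7.0) = (7.0 - 0)/(3 - 0) × (7.0 - 6)/(3 - 6) × (7.0 - 9)/(3 - 9) × (7.0 - 12)/(3 - 12) = -0.144033
L_2(7.0) = (7.0 - 0)/(6 - 0) × (7.0 - 3)/(6 - 3) × (7.0 - 9)/(6 - 9) × (7.0 - 12)/(6 - 12) = 0.864198
L_3(7.0) = (7.0 - 0)/(9 - 0) × (7.0 - 3)/(9 - 3) × (7.0 - 6)/(9 - 6) × (7.0 - 12)/(9 - 12) = 0.288066
L_4(7.0) = (7.0 - 0)/(12 - 0) × (7.0 - 3)/(12 - 3) × (7.0 - 6)/(12 - 6) × (7.0 - 9)/(12 - 9) = -0.028807

P(7.0) = 19×L_0(7.0) + (-9)×L_1(7.0) + (-15)×L_2(7.0) + 5×L_3(7.0) + 19×L_4(7.0)
P(7.0) = -10.382716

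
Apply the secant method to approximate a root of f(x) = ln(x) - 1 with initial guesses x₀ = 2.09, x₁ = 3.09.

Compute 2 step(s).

f(x) = ln(x) - 1
x₀ = 2.09, x₁ = 3.09

Secant formula: x_{n+1} = x_n - f(x_n)(x_n - x_{n-1})/(f(x_n) - f(x_{n-1}))

Iteration 1:
  f(2.090000) = -0.262836
  f(3.090000) = 0.128171
  x_2 = 3.090000 - 0.128171×(3.090000 - 2.090000)/(0.128171 - (-0.262836))
       = 2.762203
Iteration 2:
  f(3.090000) = 0.128171
  f(2.762203) = 0.016028
  x_3 = 2.762203 - 0.016028×(2.762203 - 3.090000)/(0.016028 - 0.128171)
       = 2.715351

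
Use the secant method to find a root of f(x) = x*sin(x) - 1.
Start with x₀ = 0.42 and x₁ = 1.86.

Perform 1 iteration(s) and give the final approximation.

f(x) = x*sin(x) - 1
x₀ = 0.42, x₁ = 1.86

Secant formula: x_{n+1} = x_n - f(x_n)(x_n - x_{n-1})/(f(x_n) - f(x_{n-1}))

Iteration 1:
  f(0.420000) = -0.828741
  f(1.860000) = 0.782757
  x_2 = 1.860000 - 0.782757×(1.860000 - 0.420000)/(0.782757 - (-0.828741))
       = 1.160545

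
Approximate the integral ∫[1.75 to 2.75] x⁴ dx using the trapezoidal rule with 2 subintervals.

f(x) = x⁴
a = 1.75, b = 2.75, n = 2
h = (b - a)/n = 0.500000

Trapezoidal rule: (h/2)[f(x₀) + 2f(x₁) + 2f(x₂) + ... + f(xₙ)]

x_0 = 1.7500, f(x_0) = 9.378906, coefficient = 1
x_1 = 2.2500, f(x_1) = 25.628906, coefficient = 2
x_2 = 2.7500, f(x_2) = 57.191406, coefficient = 1

I ≈ (0.500000/2) × 117.828125 = 29.457031
Exact value: 28.172656
Error: 1.284375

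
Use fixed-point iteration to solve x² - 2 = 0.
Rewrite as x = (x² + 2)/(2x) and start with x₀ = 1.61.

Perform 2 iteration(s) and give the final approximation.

Equation: x² - 2 = 0
Fixed-point form: x = (x² + 2)/(2x)
x₀ = 1.61

x_1 = g(1.610000) = 1.426118
x_2 = g(1.426118) = 1.414263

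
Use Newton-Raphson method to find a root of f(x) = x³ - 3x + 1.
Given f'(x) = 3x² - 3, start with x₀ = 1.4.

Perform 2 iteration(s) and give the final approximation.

f(x) = x³ - 3x + 1
f'(x) = 3x² - 3
x₀ = 1.4

Newton-Raphson formula: x_{n+1} = x_n - f(x_n)/f'(x_n)

Iteration 1:
  f(1.400000) = -0.456000
  f'(1.400000) = 2.880000
  x_1 = 1.400000 - (-0.456000)/2.880000 = 1.558333
Iteration 2:
  f(1.558333) = 0.109261
  f'(1.558333) = 4.285208
  x_2 = 1.558333 - 0.109261/4.285208 = 1.532836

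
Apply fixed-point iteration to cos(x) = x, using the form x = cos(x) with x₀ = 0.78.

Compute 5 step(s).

Equation: cos(x) = x
Fixed-point form: x = cos(x)
x₀ = 0.78

x_1 = g(0.780000) = 0.710914
x_2 = g(0.710914) = 0.757766
x_3 = g(0.757766) = 0.726373
x_4 = g(0.726373) = 0.747588
x_5 = g(0.747588) = 0.733331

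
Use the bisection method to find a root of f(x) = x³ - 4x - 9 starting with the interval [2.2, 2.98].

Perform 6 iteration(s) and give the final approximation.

f(x) = x³ - 4x - 9
Initial interval: [2.2, 2.98]

Iteration 1:
  c_1 = (2.200000 + 2.980000)/2 = 2.590000
  f(c_1) = f(2.590000) = -1.986021
  f(a) × f(c) ≥ 0, new interval: [2.590000, 2.980000]
Iteration 2:
  c_2 = (2.590000 + 2.980000)/2 = 2.785000
  f(c_2) = f(2.785000) = 1.461087
  f(a) × f(c) < 0, new interval: [2.590000, 2.785000]
Iteration 3:
  c_3 = (2.590000 + 2.785000)/2 = 2.687500
  f(c_3) = f(2.687500) = -0.339111
  f(a) × f(c) ≥ 0, new interval: [2.687500, 2.785000]
Iteration 4:
  c_4 = (2.687500 + 2.785000)/2 = 2.736250
  f(c_4) = f(2.736250) = 0.541479
  f(a) × f(c) < 0, new interval: [2.687500, 2.736250]
Iteration 5:
  c_5 = (2.687500 + 2.736250)/2 = 2.711875
  f(c_5) = f(2.711875) = 0.096350
  f(a) × f(c) < 0, new interval: [2.687500, 2.711875]
Iteration 6:
  c_6 = (2.687500 + 2.711875)/2 = 2.699688
  f(c_6) = f(2.699688) = -0.122584
  f(a) × f(c) ≥ 0, new interval: [2.699688, 2.711875]

After 6 iteration(s), the approximation is c_6 = 2.699688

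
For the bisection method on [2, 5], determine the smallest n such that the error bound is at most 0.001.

We need (b-a)/2^n ≤ 0.001
(5 - 2)/2^n ≤ 0.001
3/2^n ≤ 0.001
2^n ≥ 3000
n ≥ log₂(3000) = 11.55
n ≥ 12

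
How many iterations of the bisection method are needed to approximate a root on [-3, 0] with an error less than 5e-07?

We need (b-a)/2^n ≤ 5e-07
(0 - (-3))/2^n ≤ 5e-07
3/2^n ≤ 5e-07
2^n ≥ 6000000
n ≥ log₂(6000000) = 22.52
n ≥ 23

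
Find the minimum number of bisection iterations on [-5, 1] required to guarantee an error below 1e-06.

We need (b-a)/2^n ≤ 1e-06
(1 - (-5))/2^n ≤ 1e-06
6/2^n ≤ 1e-06
2^n ≥ 6000000
n ≥ log₂(6000000) = 22.52
n ≥ 23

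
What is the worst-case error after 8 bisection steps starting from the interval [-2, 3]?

Bisection error bound: |error| ≤ (b-a)/2^n
|error| ≤ (3 - (-2))/2^8 = 5/2^8
|error| ≤ 0.0195312500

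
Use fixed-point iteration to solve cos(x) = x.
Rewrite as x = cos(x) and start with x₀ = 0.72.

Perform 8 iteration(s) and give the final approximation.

Equation: cos(x) = x
Fixed-point form: x = cos(x)
x₀ = 0.72

x_1 = g(0.720000) = 0.751806
x_2 = g(0.751806) = 0.730457
x_3 = g(0.730457) = 0.744870
x_4 = g(0.744870) = 0.735176
x_5 = g(0.735176) = 0.741713
x_6 = g(0.741713) = 0.737313
x_7 = g(0.737313) = 0.740278
x_8 = g(0.740278) = 0.738281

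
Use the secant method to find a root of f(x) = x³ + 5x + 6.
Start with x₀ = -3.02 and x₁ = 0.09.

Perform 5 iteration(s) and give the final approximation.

f(x) = x³ + 5x + 6
x₀ = -3.02, x₁ = 0.09

Secant formula: x_{n+1} = x_n - f(x_n)(x_n - x_{n-1})/(f(x_n) - f(x_{n-1}))

Iteration 1:
  f(-3.020000) = -36.643608
  f(0.090000) = 6.450729
  x_2 = 0.090000 - 6.450729×(0.090000 - (-3.020000))/(6.450729 - (-36.643608))
       = -0.375531
Iteration 2:
  f(0.090000) = 6.450729
  f(-0.375531) = 4.069384
  x_3 = -0.375531 - 4.069384×(-0.375531 - 0.090000)/(4.069384 - 6.450729)
       = -1.171059
Iteration 3:
  f(-0.375531) = 4.069384
  f(-1.171059) = -1.461263
  x_4 = -1.171059 - (-1.461263)×(-1.171059 - (-0.375531))/(-1.461263 - 4.069384)
       = -0.960871
Iteration 4:
  f(-1.171059) = -1.461263
  f(-0.960871) = 0.308496
  x_5 = -0.960871 - 0.308496×(-0.960871 - (-1.171059))/(0.308496 - (-1.461263))
       = -0.997510
Iteration 5:
  f(-0.960871) = 0.308496
  f(-0.997510) = 0.019899
  x_6 = -0.997510 - 0.019899×(-0.997510 - (-0.960871))/(0.019899 - 0.308496)
       = -1.000037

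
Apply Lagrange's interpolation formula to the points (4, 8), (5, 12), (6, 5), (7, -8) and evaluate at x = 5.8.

Lagrange interpolation formula:
P(x) = Σ yᵢ × Lᵢ(x)
where Lᵢ(x) = Π_{j≠i} (x - xⱼ)/(xᵢ - xⱼ)

L_0(5.8) = (5.8 - 5)/(4 - 5) × (5.8 - 6)/(4 - 6) × (5.8 - 7)/(4 - 7) = -0.032000
L_1(5.8) = (5.8 - 4)/(5 - 4) × (5.8 - 6)/(5 - 6) × (5.8 - 7)/(5 - 7) = 0.216000
L_2(5.8) = (5.8 - 4)/(6 - 4) × (5.8 - 5)/(6 - 5) × (5.8 - 7)/(6 - 7) = 0.864000
L_3(5.8) = (5.8 - 4)/(7 - 4) × (5.8 - 5)/(7 - 5) × (5.8 - 6)/(7 - 6) = -0.048000

P(5.8) = 8×L_0(5.8) + 12×L_1(5.8) + 5×L_2(5.8) + (-8)×L_3(5.8)
P(5.8) = 7.040000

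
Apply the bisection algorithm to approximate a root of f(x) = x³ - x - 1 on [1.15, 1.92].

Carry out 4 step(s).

f(x) = x³ - x - 1
Initial interval: [1.15, 1.92]

Iteration 1:
  c_1 = (1.150000 + 1.920000)/2 = 1.535000
  f(c_1) = f(1.535000) = 1.081805
  f(a) × f(c) < 0, new interval: [1.150000, 1.535000]
Iteration 2:
  c_2 = (1.150000 + 1.535000)/2 = 1.342500
  f(c_2) = f(1.342500) = 0.077096
  f(a) × f(c) < 0, new interval: [1.150000, 1.342500]
Iteration 3:
  c_3 = (1.150000 + 1.342500)/2 = 1.246250
  f(c_3) = f(1.246250) = -0.310650
  f(a) × f(c) ≥ 0, new interval: [1.246250, 1.342500]
Iteration 4:
  c_4 = (1.246250 + 1.342500)/2 = 1.294375
  f(c_4) = f(1.294375) = -0.125771
  f(a) × f(c) ≥ 0, new interval: [1.294375, 1.342500]

After 4 iteration(s), the approximation is c_4 = 1.294375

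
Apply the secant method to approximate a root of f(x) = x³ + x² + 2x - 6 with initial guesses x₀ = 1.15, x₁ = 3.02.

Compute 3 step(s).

f(x) = x³ + x² + 2x - 6
x₀ = 1.15, x₁ = 3.02

Secant formula: x_{n+1} = x_n - f(x_n)(x_n - x_{n-1})/(f(x_n) - f(x_{n-1}))

Iteration 1:
  f(1.150000) = -0.856625
  f(3.020000) = 36.704008
  x_2 = 3.020000 - 36.704008×(3.020000 - 1.150000)/(36.704008 - (-0.856625))
       = 1.192648
Iteration 2:
  f(3.020000) = 36.704008
  f(1.192648) = -0.495861
  x_3 = 1.192648 - (-0.495861)×(1.192648 - 3.020000)/(-0.495861 - 36.704008)
       = 1.217006
Iteration 3:
  f(1.192648) = -0.495861
  f(1.217006) = -0.282372
  x_4 = 1.217006 - (-0.282372)×(1.217006 - 1.192648)/(-0.282372 - (-0.495861))
       = 1.249223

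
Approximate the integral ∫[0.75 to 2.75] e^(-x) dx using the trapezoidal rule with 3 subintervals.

f(x) = e^(-x)
a = 0.75, b = 2.75, n = 3
h = (b - a)/n = 0.666667

Trapezoidal rule: (h/2)[f(x₀) + 2f(x₁) + 2f(x₂) + ... + f(xₙ)]

x_0 = 0.7500, f(x_0) = 0.472367, coefficient = 1
x_1 = 1.4167, f(x_1) = 0.242521, coefficient = 2
x_2 = 2.0833, f(x_2) = 0.124514, coefficient = 2
x_3 = 2.7500, f(x_3) = 0.063928, coefficient = 1

I ≈ (0.666667/2) × 1.270366 = 0.423455
Exact value: 0.408439
Error: 0.015016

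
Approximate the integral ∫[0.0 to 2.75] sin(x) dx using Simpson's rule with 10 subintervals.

f(x) = sin(x)
a = 0.0, b = 2.75, n = 10
h = (b - a)/n = 0.275000

Simpson's rule: (h/3)[f(x₀) + 4f(x₁) + 2f(x₂) + ... + f(xₙ)]

x_0 = 0.0000, f(x_0) = 0.000000, coefficient = 1
x_1 = 0.2750, f(x_1) = 0.271547, coefficient = 4
x_2 = 0.5500, f(x_2) = 0.522687, coefficient = 2
x_3 = 0.8250, f(x_3) = 0.734548, coefficient = 4
x_4 = 1.1000, f(x_4) = 0.891207, coefficient = 2
x_5 = 1.3750, f(x_5) = 0.980893, coefficient = 4
x_6 = 1.6500, f(x_6) = 0.996865, coefficient = 2
x_7 = 1.9250, f(x_7) = 0.937923, coefficient = 4
x_8 = 2.2000, f(x_8) = 0.808496, coefficient = 2
x_9 = 2.4750, f(x_9) = 0.618312, coefficient = 4
x_10 = 2.7500, f(x_10) = 0.381661, coefficient = 1

I ≈ (0.275000/3) × 20.993063 = 1.924364
Exact value: 1.924302
Error: 0.000062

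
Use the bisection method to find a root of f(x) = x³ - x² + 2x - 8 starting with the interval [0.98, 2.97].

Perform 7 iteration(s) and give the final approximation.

f(x) = x³ - x² + 2x - 8
Initial interval: [0.98, 2.97]

Iteration 1:
  c_1 = (0.980000 + 2.970000)/2 = 1.975000
  f(c_1) = f(1.975000) = -0.246891
  f(a) × f(c) ≥ 0, new interval: [1.975000, 2.970000]
Iteration 2:
  c_2 = (1.975000 + 2.970000)/2 = 2.472500
  f(c_2) = f(2.472500) = 5.946770
  f(a) × f(c) < 0, new interval: [1.975000, 2.472500]
Iteration 3:
  c_3 = (1.975000 + 2.472500)/2 = 2.223750
  f(c_3) = f(2.223750) = 2.499022
  f(a) × f(c) < 0, new interval: [1.975000, 2.223750]
Iteration 4:
  c_4 = (1.975000 + 2.223750)/2 = 2.099375
  f(c_4) = f(2.099375) = 1.044108
  f(a) × f(c) < 0, new interval: [1.975000, 2.099375]
Iteration 5:
  c_5 = (1.975000 + 2.099375)/2 = 2.037187
  f(c_5) = f(2.037187) = 0.378841
  f(a) × f(c) < 0, new interval: [1.975000, 2.037187]
Iteration 6:
  c_6 = (1.975000 + 2.037187)/2 = 2.006094
  f(c_6) = f(2.006094) = 0.061123
  f(a) × f(c) < 0, new interval: [1.975000, 2.006094]
Iteration 7:
  c_7 = (1.975000 + 2.006094)/2 = 1.990547
  f(c_7) = f(1.990547) = -0.094085
  f(a) × f(c) ≥ 0, new interval: [1.990547, 2.006094]

After 7 iteration(s), the approximation is c_7 = 1.990547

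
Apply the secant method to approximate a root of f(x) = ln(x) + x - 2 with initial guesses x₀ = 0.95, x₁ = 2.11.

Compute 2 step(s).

f(x) = ln(x) + x - 2
x₀ = 0.95, x₁ = 2.11

Secant formula: x_{n+1} = x_n - f(x_n)(x_n - x_{n-1})/(f(x_n) - f(x_{n-1}))

Iteration 1:
  f(0.950000) = -1.101293
  f(2.110000) = 0.856688
  x_2 = 2.110000 - 0.856688×(2.110000 - 0.950000)/(0.856688 - (-1.101293))
       = 1.602458
Iteration 2:
  f(2.110000) = 0.856688
  f(1.602458) = 0.073996
  x_3 = 1.602458 - 0.073996×(1.602458 - 2.110000)/(0.073996 - 0.856688)
       = 1.554474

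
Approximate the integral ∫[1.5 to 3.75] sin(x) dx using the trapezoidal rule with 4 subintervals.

f(x) = sin(x)
a = 1.5, b = 3.75, n = 4
h = (b - a)/n = 0.562500

Trapezoidal rule: (h/2)[f(x₀) + 2f(x₁) + 2f(x₂) + ... + f(xₙ)]

x_0 = 1.5000, f(x_0) = 0.997495, coefficient = 1
x_1 = 2.0625, f(x_1) = 0.881530, coefficient = 2
x_2 = 2.6250, f(x_2) = 0.493920, coefficient = 2
x_3 = 3.1875, f(x_3) = -0.045891, coefficient = 2
x_4 = 3.7500, f(x_4) = -0.571561, coefficient = 1

I ≈ (0.562500/2) × 3.085051 = 0.867671
Exact value: 0.891297
Error: 0.023626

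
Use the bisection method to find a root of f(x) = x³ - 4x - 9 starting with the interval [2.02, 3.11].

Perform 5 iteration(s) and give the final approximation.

f(x) = x³ - 4x - 9
Initial interval: [2.02, 3.11]

Iteration 1:
  c_1 = (2.020000 + 3.110000)/2 = 2.565000
  f(c_1) = f(2.565000) = -2.384288
  f(a) × f(c) ≥ 0, new interval: [2.565000, 3.110000]
Iteration 2:
  c_2 = (2.565000 + 3.110000)/2 = 2.837500
  f(c_2) = f(2.837500) = 2.495865
  f(a) × f(c) < 0, new interval: [2.565000, 2.837500]
Iteration 3:
  c_3 = (2.565000 + 2.837500)/2 = 2.701250
  f(c_3) = f(2.701250) = -0.094650
  f(a) × f(c) ≥ 0, new interval: [2.701250, 2.837500]
Iteration 4:
  c_4 = (2.701250 + 2.837500)/2 = 2.769375
  f(c_4) = f(2.769375) = 1.162050
  f(a) × f(c) < 0, new interval: [2.701250, 2.769375]
Iteration 5:
  c_5 = (2.701250 + 2.769375)/2 = 2.735313
  f(c_5) = f(2.735313) = 0.524179
  f(a) × f(c) < 0, new interval: [2.701250, 2.735313]

After 5 iteration(s), the approximation is c_5 = 2.735313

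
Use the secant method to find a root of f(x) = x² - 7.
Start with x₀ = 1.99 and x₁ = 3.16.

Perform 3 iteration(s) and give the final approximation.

f(x) = x² - 7
x₀ = 1.99, x₁ = 3.16

Secant formula: x_{n+1} = x_n - f(x_n)(x_n - x_{n-1})/(f(x_n) - f(x_{n-1}))

Iteration 1:
  f(1.990000) = -3.039900
  f(3.160000) = 2.985600
  x_2 = 3.160000 - 2.985600×(3.160000 - 1.990000)/(2.985600 - (-3.039900))
       = 2.580272
Iteration 2:
  f(3.160000) = 2.985600
  f(2.580272) = -0.342197
  x_3 = 2.580272 - (-0.342197)×(2.580272 - 3.160000)/(-0.342197 - 2.985600)
       = 2.639885
Iteration 3:
  f(2.580272) = -0.342197
  f(2.639885) = -0.031006
  x_4 = 2.639885 - (-0.031006)×(2.639885 - 2.580272)/(-0.031006 - (-0.342197))
       = 2.645825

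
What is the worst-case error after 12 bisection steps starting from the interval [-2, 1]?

Bisection error bound: |error| ≤ (b-a)/2^n
|error| ≤ (1 - (-2))/2^12 = 3/2^12
|error| ≤ 0.0007324219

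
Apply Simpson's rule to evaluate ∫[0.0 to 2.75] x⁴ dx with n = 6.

f(x) = x⁴
a = 0.0, b = 2.75, n = 6
h = (b - a)/n = 0.458333

Simpson's rule: (h/3)[f(x₀) + 4f(x₁) + 2f(x₂) + ... + f(xₙ)]

x_0 = 0.0000, f(x_0) = 0.000000, coefficient = 1
x_1 = 0.4583, f(x_1) = 0.044129, coefficient = 4
x_2 = 0.9167, f(x_2) = 0.706067, coefficient = 2
x_3 = 1.3750, f(x_3) = 3.574463, coefficient = 4
x_4 = 1.8333, f(x_4) = 11.297068, coefficient = 2
x_5 = 2.2917, f(x_5) = 27.580732, coefficient = 4
x_6 = 2.7500, f(x_6) = 57.191406, coefficient = 1

I ≈ (0.458333/3) × 205.994973 = 31.471454
Exact value: 31.455273
Error: 0.016181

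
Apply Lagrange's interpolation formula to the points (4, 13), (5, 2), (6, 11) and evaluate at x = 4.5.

Lagrange interpolation formula:
P(x) = Σ yᵢ × Lᵢ(x)
where Lᵢ(x) = Π_{j≠i} (x - xⱼ)/(xᵢ - xⱼ)

L_0(4.5) = (4.5 - 5)/(4 - 5) × (4.5 - 6)/(4 - 6) = 0.375000
L_1(4.5) = (4.5 - 4)/(5 - 4) × (4.5 - 6)/(5 - 6) = 0.750000
L_2(4.5) = (4.5 - 4)/(6 - 4) × (4.5 - 5)/(6 - 5) = -0.125000

P(4.5) = 13×L_0(4.5) + 2×L_1(4.5) + 11×L_2(4.5)
P(4.5) = 5.000000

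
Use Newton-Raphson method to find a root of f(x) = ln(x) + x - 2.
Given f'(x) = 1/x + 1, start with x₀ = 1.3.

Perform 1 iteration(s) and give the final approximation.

f(x) = ln(x) + x - 2
f'(x) = 1/x + 1
x₀ = 1.3

Newton-Raphson formula: x_{n+1} = x_n - f(x_n)/f'(x_n)

Iteration 1:
  f(1.300000) = -0.437636
  f'(1.300000) = 1.769231
  x_1 = 1.300000 - (-0.437636)/1.769231 = 1.547359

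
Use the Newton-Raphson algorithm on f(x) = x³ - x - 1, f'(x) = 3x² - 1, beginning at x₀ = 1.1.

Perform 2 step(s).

f(x) = x³ - x - 1
f'(x) = 3x² - 1
x₀ = 1.1

Newton-Raphson formula: x_{n+1} = x_n - f(x_n)/f'(x_n)

Iteration 1:
  f(1.100000) = -0.769000
  f'(1.100000) = 2.630000
  x_1 = 1.100000 - (-0.769000)/2.630000 = 1.392395
Iteration 2:
  f(1.392395) = 0.307132
  f'(1.392395) = 4.816295
  x_2 = 1.392395 - 0.307132/4.816295 = 1.328626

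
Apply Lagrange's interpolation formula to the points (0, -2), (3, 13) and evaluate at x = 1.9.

Lagrange interpolation formula:
P(x) = Σ yᵢ × Lᵢ(x)
where Lᵢ(x) = Π_{j≠i} (x - xⱼ)/(xᵢ - xⱼ)

L_0(1.9) = (1.9 - 3)/(0 - 3) = 0.366667
L_1(1.9) = (1.9 - 0)/(3 - 0) = 0.633333

P(1.9) = (-2)×L_0(1.9) + 13×L_1(1.9)
P(1.9) = 7.500000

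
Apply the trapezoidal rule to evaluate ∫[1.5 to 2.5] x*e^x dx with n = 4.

f(x) = x*e^x
a = 1.5, b = 2.5, n = 4
h = (b - a)/n = 0.250000

Trapezoidal rule: (h/2)[f(x₀) + 2f(x₁) + 2f(x₂) + ... + f(xₙ)]

x_0 = 1.5000, f(x_0) = 6.722534, coefficient = 1
x_1 = 1.7500, f(x_1) = 10.070555, coefficient = 2
x_2 = 2.0000, f(x_2) = 14.778112, coefficient = 2
x_3 = 2.2500, f(x_3) = 21.347406, coefficient = 2
x_4 = 2.5000, f(x_4) = 30.456235, coefficient = 1

I ≈ (0.250000/2) × 129.570914 = 16.196364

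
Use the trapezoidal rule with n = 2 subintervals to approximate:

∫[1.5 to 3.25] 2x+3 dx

f(x) = 2x+3
a = 1.5, b = 3.25, n = 2
h = (b - a)/n = 0.875000

Trapezoidal rule: (h/2)[f(x₀) + 2f(x₁) + 2f(x₂) + ... + f(xₙ)]

x_0 = 1.5000, f(x_0) = 6.000000, coefficient = 1
x_1 = 2.3750, f(x_1) = 7.750000, coefficient = 2
x_2 = 3.2500, f(x_2) = 9.500000, coefficient = 1

I ≈ (0.875000/2) × 31.000000 = 13.562500
Exact value: 13.562500
Error: 0.000000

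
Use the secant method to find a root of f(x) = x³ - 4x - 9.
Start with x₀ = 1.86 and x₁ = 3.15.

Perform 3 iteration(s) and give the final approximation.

f(x) = x³ - 4x - 9
x₀ = 1.86, x₁ = 3.15

Secant formula: x_{n+1} = x_n - f(x_n)(x_n - x_{n-1})/(f(x_n) - f(x_{n-1}))

Iteration 1:
  f(1.860000) = -10.005144
  f(3.150000) = 9.655875
  x_2 = 3.150000 - 9.655875×(3.150000 - 1.860000)/(9.655875 - (-10.005144))
       = 2.516458
Iteration 2:
  f(3.150000) = 9.655875
  f(2.516458) = -3.130207
  x_3 = 2.516458 - (-3.130207)×(2.516458 - 3.150000)/(-3.130207 - 9.655875)
       = 2.671558
Iteration 3:
  f(2.516458) = -3.130207
  f(2.671558) = -0.618733
  x_4 = 2.671558 - (-0.618733)×(2.671558 - 2.516458)/(-0.618733 - (-3.130207))
       = 2.709769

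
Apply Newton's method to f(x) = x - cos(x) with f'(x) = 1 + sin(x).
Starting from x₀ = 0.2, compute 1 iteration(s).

f(x) = x - cos(x)
f'(x) = 1 + sin(x)
x₀ = 0.2

Newton-Raphson formula: x_{n+1} = x_n - f(x_n)/f'(x_n)

Iteration 1:
  f(0.200000) = -0.780067
  f'(0.200000) = 1.198669
  x_1 = 0.200000 - (-0.780067)/1.198669 = 0.850777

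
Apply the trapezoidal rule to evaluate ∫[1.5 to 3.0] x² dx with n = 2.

f(x) = x²
a = 1.5, b = 3.0, n = 2
h = (b - a)/n = 0.750000

Trapezoidal rule: (h/2)[f(x₀) + 2f(x₁) + 2f(x₂) + ... + f(xₙ)]

x_0 = 1.5000, f(x_0) = 2.250000, coefficient = 1
x_1 = 2.2500, f(x_1) = 5.062500, coefficient = 2
x_2 = 3.0000, f(x_2) = 9.000000, coefficient = 1

I ≈ (0.750000/2) × 21.375000 = 8.015625
Exact value: 7.875000
Error: 0.140625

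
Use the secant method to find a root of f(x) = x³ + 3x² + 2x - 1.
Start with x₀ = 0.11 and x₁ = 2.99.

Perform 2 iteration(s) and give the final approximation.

f(x) = x³ + 3x² + 2x - 1
x₀ = 0.11, x₁ = 2.99

Secant formula: x_{n+1} = x_n - f(x_n)(x_n - x_{n-1})/(f(x_n) - f(x_{n-1}))

Iteration 1:
  f(0.110000) = -0.742369
  f(2.990000) = 58.531199
  x_2 = 2.990000 - 58.531199×(2.990000 - 0.110000)/(58.531199 - (-0.742369))
       = 0.146070
Iteration 2:
  f(2.990000) = 58.531199
  f(0.146070) = -0.640733
  x_3 = 0.146070 - (-0.640733)×(0.146070 - 2.990000)/(-0.640733 - 58.531199)
       = 0.176865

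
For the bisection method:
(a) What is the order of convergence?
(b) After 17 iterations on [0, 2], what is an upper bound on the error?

(a) Bisection has linear (order 1) convergence; the error is halved each step.

(b) Error bound = (b-a)/2^n = (2 - 0)/2^{17}
    = 2/2^{17}

(a) 1 (linear); (b) error ≤ 1.53e-05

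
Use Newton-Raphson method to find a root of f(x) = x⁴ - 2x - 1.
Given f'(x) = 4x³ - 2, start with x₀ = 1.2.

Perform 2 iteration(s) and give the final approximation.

f(x) = x⁴ - 2x - 1
f'(x) = 4x³ - 2
x₀ = 1.2

Newton-Raphson formula: x_{n+1} = x_n - f(x_n)/f'(x_n)

Iteration 1:
  f(1.200000) = -1.326400
  f'(1.200000) = 4.912000
  x_1 = 1.200000 - (-1.326400)/4.912000 = 1.470033
Iteration 2:
  f(1.470033) = 0.729838
  f'(1.470033) = 10.706937
  x_2 = 1.470033 - 0.729838/10.706937 = 1.401868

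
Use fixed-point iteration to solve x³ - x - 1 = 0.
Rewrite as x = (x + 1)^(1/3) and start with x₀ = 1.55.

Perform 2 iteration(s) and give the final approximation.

Equation: x³ - x - 1 = 0
Fixed-point form: x = (x + 1)^(1/3)
x₀ = 1.55

x_1 = g(1.550000) = 1.366197
x_2 = g(1.366197) = 1.332550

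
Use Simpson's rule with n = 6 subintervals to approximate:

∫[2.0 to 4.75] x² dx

f(x) = x²
a = 2.0, b = 4.75, n = 6
h = (b - a)/n = 0.458333

Simpson's rule: (h/3)[f(x₀) + 4f(x₁) + 2f(x₂) + ... + f(xₙ)]

x_0 = 2.0000, f(x_0) = 4.000000, coefficient = 1
x_1 = 2.4583, f(x_1) = 6.043403, coefficient = 4
x_2 = 2.9167, f(x_2) = 8.506944, coefficient = 2
x_3 = 3.3750, f(x_3) = 11.390625, coefficient = 4
x_4 = 3.8333, f(x_4) = 14.694444, coefficient = 2
x_5 = 4.2917, f(x_5) = 18.418403, coefficient = 4
x_6 = 4.7500, f(x_6) = 22.562500, coefficient = 1

I ≈ (0.458333/3) × 216.375000 = 33.057292
Exact value: 33.057292
Error: 0.000000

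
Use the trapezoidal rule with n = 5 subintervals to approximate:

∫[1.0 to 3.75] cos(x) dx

f(x) = cos(x)
a = 1.0, b = 3.75, n = 5
h = (b - a)/n = 0.550000

Trapezoidal rule: (h/2)[f(x₀) + 2f(x₁) + 2f(x₂) + ... + f(xₙ)]

x_0 = 1.0000, f(x_0) = 0.540302, coefficient = 1
x_1 = 1.5500, f(x_1) = 0.020795, coefficient = 2
x_2 = 2.1000, f(x_2) = -0.504846, coefficient = 2
x_3 = 2.6500, f(x_3) = -0.881582, coefficient = 2
x_4 = 3.2000, f(x_4) = -0.998295, coefficient = 2
x_5 = 3.7500, f(x_5) = -0.820559, coefficient = 1

I ≈ (0.550000/2) × -5.008114 = -1.377231
Exact value: -1.413032
Error: 0.035801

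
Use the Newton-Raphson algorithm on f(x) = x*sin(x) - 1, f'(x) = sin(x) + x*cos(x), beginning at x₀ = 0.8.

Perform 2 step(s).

f(x) = x*sin(x) - 1
f'(x) = sin(x) + x*cos(x)
x₀ = 0.8

Newton-Raphson formula: x_{n+1} = x_n - f(x_n)/f'(x_n)

Iteration 1:
  f(0.800000) = -0.426115
  f'(0.800000) = 1.274721
  x_1 = 0.800000 - (-0.426115)/1.274721 = 1.134281
Iteration 2:
  f(1.134281) = 0.027920
  f'(1.134281) = 1.385786
  x_2 = 1.134281 - 0.027920/1.385786 = 1.114134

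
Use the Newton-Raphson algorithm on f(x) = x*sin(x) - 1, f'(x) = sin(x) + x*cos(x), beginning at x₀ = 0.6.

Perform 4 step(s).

f(x) = x*sin(x) - 1
f'(x) = sin(x) + x*cos(x)
x₀ = 0.6

Newton-Raphson formula: x_{n+1} = x_n - f(x_n)/f'(x_n)

Iteration 1:
  f(0.600000) = -0.661215
  f'(0.600000) = 1.059844
  x_1 = 0.600000 - (-0.661215)/1.059844 = 1.223879
Iteration 2:
  f(1.223879) = 0.150967
  f'(1.223879) = 1.356545
  x_2 = 1.223879 - 0.150967/1.356545 = 1.112591
Iteration 3:
  f(1.112591) = -0.002175
  f'(1.112591) = 1.388990
  x_3 = 1.112591 - (-0.002175)/1.388990 = 1.114157
Iteration 4:
  f(1.114157) = 0.000000
  f'(1.114157) = 1.388809
  x_4 = 1.114157 - 0.000000/1.388809 = 1.114157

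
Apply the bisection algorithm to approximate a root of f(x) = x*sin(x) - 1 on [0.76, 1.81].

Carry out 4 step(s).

f(x) = x*sin(x) - 1
Initial interval: [0.76, 1.81]

Iteration 1:
  c_1 = (0.760000 + 1.810000)/2 = 1.285000
  f(c_1) = f(1.285000) = 0.232877
  f(a) × f(c) < 0, new interval: [0.760000, 1.285000]
Iteration 2:
  c_2 = (0.760000 + 1.285000)/2 = 1.022500
  f(c_2) = f(1.022500) = -0.127384
  f(a) × f(c) ≥ 0, new interval: [1.022500, 1.285000]
Iteration 3:
  c_3 = (1.022500 + 1.285000)/2 = 1.153750
  f(c_3) = f(1.153750) = 0.054861
  f(a) × f(c) < 0, new interval: [1.022500, 1.153750]
Iteration 4:
  c_4 = (1.022500 + 1.153750)/2 = 1.088125
  f(c_4) = f(1.088125) = -0.036184
  f(a) × f(c) ≥ 0, new interval: [1.088125, 1.153750]

After 4 iteration(s), the approximation is c_4 = 1.088125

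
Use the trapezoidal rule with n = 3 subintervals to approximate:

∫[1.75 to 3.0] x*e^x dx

f(x) = x*e^x
a = 1.75, b = 3.0, n = 3
h = (b - a)/n = 0.416667

Trapezoidal rule: (h/2)[f(x₀) + 2f(x₁) + 2f(x₂) + ... + f(xₙ)]

x_0 = 1.7500, f(x_0) = 10.070555, coefficient = 1
x_1 = 2.1667, f(x_1) = 18.913133, coefficient = 2
x_2 = 2.5833, f(x_2) = 34.206439, coefficient = 2
x_3 = 3.0000, f(x_3) = 60.256611, coefficient = 1

I ≈ (0.416667/2) × 176.566309 = 36.784648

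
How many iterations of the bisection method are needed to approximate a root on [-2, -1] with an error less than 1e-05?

We need (b-a)/2^n ≤ 1e-05
(-1 - (-2))/2^n ≤ 1e-05
1/2^n ≤ 1e-05
2^n ≥ 100000
n ≥ log₂(100000) = 16.61
n ≥ 17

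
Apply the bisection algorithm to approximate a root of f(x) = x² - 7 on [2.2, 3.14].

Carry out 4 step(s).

f(x) = x² - 7
Initial interval: [2.2, 3.14]

Iteration 1:
  c_1 = (2.200000 + 3.140000)/2 = 2.670000
  f(c_1) = f(2.670000) = 0.128900
  f(a) × f(c) < 0, new interval: [2.200000, 2.670000]
Iteration 2:
  c_2 = (2.200000 + 2.670000)/2 = 2.435000
  f(c_2) = f(2.435000) = -1.070775
  f(a) × f(c) ≥ 0, new interval: [2.435000, 2.670000]
Iteration 3:
  c_3 = (2.435000 + 2.670000)/2 = 2.552500
  f(c_3) = f(2.552500) = -0.484744
  f(a) × f(c) ≥ 0, new interval: [2.552500, 2.670000]
Iteration 4:
  c_4 = (2.552500 + 2.670000)/2 = 2.611250
  f(c_4) = f(2.611250) = -0.181373
  f(a) × f(c) ≥ 0, new interval: [2.611250, 2.670000]

After 4 iteration(s), the approximation is c_4 = 2.611250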